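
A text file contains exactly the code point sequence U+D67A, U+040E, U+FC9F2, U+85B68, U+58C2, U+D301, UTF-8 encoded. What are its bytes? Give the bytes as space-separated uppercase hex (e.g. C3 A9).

ED 99 BA D0 8E F3 BC A7 B2 F2 85 AD A8 E5 A3 82 ED 8C 81

U+D67A: 3-byte form → ED 99 BA.
U+040E: 2-byte form → D0 8E.
U+FC9F2: 4-byte form → F3 BC A7 B2.
U+85B68: 4-byte form → F2 85 AD A8.
U+58C2: 3-byte form → E5 A3 82.
U+D301: 3-byte form → ED 8C 81.
Concatenated (19 bytes): ED 99 BA D0 8E F3 BC A7 B2 F2 85 AD A8 E5 A3 82 ED 8C 81.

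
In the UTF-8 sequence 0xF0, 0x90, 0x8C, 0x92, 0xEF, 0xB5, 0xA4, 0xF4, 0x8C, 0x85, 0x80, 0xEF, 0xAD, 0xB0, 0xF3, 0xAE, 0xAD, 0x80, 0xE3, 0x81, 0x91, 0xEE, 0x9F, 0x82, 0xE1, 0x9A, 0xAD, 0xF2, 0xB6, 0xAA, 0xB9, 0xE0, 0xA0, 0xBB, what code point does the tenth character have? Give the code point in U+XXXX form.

U+083B

Offset 0: leading byte 0xF0 = 11110000 → 4-byte char #1 = F0 90 8C 92.
Offset 4: leading byte 0xEF = 11101111 → 3-byte char #2 = EF B5 A4.
Offset 7: leading byte 0xF4 = 11110100 → 4-byte char #3 = F4 8C 85 80.
Offset 11: leading byte 0xEF = 11101111 → 3-byte char #4 = EF AD B0.
Offset 14: leading byte 0xF3 = 11110011 → 4-byte char #5 = F3 AE AD 80.
Offset 18: leading byte 0xE3 = 11100011 → 3-byte char #6 = E3 81 91.
Offset 21: leading byte 0xEE = 11101110 → 3-byte char #7 = EE 9F 82.
Offset 24: leading byte 0xE1 = 11100001 → 3-byte char #8 = E1 9A AD.
Offset 27: leading byte 0xF2 = 11110010 → 4-byte char #9 = F2 B6 AA B9.
Offset 31: leading byte 0xE0 = 11100000 → 3-byte char #10 = E0 A0 BB.
Leading byte 0xE0 = 11100000 matches 1110xxxx → 3-byte sequence.
Byte 1: 0xE0 = 11100000, payload 0000 (4 bits).
Byte 2: 0xA0 = 10100000 (10xxxxxx ✓), payload 100000.
Byte 3: 0xBB = 10111011 (10xxxxxx ✓), payload 111011.
Concatenate: 0000100000111011 = 0x83B (16 bits → U+083B).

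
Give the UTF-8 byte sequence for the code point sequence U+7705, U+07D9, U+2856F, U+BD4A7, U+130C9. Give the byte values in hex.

E7 9C 85 DF 99 F0 A8 95 AF F2 BD 92 A7 F0 93 83 89

U+7705: 3-byte form → E7 9C 85.
U+07D9: 2-byte form → DF 99.
U+2856F: 4-byte form → F0 A8 95 AF.
U+BD4A7: 4-byte form → F2 BD 92 A7.
U+130C9: 4-byte form → F0 93 83 89.
Concatenated (17 bytes): E7 9C 85 DF 99 F0 A8 95 AF F2 BD 92 A7 F0 93 83 89.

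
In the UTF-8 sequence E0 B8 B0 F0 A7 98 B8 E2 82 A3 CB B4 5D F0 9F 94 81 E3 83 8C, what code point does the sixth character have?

Offset 0: leading byte 0xE0 = 11100000 → 3-byte char #1 = E0 B8 B0.
Offset 3: leading byte 0xF0 = 11110000 → 4-byte char #2 = F0 A7 98 B8.
Offset 7: leading byte 0xE2 = 11100010 → 3-byte char #3 = E2 82 A3.
Offset 10: leading byte 0xCB = 11001011 → 2-byte char #4 = CB B4.
Offset 12: leading byte 0x5D = 01011101 → 1-byte char #5 = 5D.
Offset 13: leading byte 0xF0 = 11110000 → 4-byte char #6 = F0 9F 94 81.
Leading byte 0xF0 = 11110000 matches 11110xxx → 4-byte sequence.
Byte 1: 0xF0 = 11110000, payload 000 (3 bits).
Byte 2: 0x9F = 10011111 (10xxxxxx ✓), payload 011111.
Byte 3: 0x94 = 10010100 (10xxxxxx ✓), payload 010100.
Byte 4: 0x81 = 10000001 (10xxxxxx ✓), payload 000001.
Concatenate: 000011111010100000001 = 0x1F501 (21 bits → U+1F501).

U+1F501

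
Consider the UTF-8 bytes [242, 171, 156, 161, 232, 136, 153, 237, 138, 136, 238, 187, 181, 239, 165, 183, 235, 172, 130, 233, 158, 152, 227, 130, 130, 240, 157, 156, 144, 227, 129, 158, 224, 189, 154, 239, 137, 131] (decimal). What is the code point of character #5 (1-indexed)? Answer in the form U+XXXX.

U+F977

Offset 0: leading byte 0xF2 = 11110010 → 4-byte char #1 = F2 AB 9C A1.
Offset 4: leading byte 0xE8 = 11101000 → 3-byte char #2 = E8 88 99.
Offset 7: leading byte 0xED = 11101101 → 3-byte char #3 = ED 8A 88.
Offset 10: leading byte 0xEE = 11101110 → 3-byte char #4 = EE BB B5.
Offset 13: leading byte 0xEF = 11101111 → 3-byte char #5 = EF A5 B7.
Leading byte 0xEF = 11101111 matches 1110xxxx → 3-byte sequence.
Byte 1: 0xEF = 11101111, payload 1111 (4 bits).
Byte 2: 0xA5 = 10100101 (10xxxxxx ✓), payload 100101.
Byte 3: 0xB7 = 10110111 (10xxxxxx ✓), payload 110111.
Concatenate: 1111100101110111 = 0xF977 (16 bits → U+F977).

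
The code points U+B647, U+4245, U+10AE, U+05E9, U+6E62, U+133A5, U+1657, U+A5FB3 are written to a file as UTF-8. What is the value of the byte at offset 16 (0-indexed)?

0x8E

U+B647 → 3-byte form EB 99 87 at offsets 0–2.
U+4245 → 3-byte form E4 89 85 at offsets 3–5.
U+10AE → 3-byte form E1 82 AE at offsets 6–8.
U+05E9 → 2-byte form D7 A9 at offsets 9–10.
U+6E62 → 3-byte form E6 B9 A2 at offsets 11–13.
U+133A5 → 4-byte form F0 93 8E A5 at offsets 14–17.
Offset 16 falls in char 6's range; it's byte 3 of F0 93 8E A5 = 0x8E.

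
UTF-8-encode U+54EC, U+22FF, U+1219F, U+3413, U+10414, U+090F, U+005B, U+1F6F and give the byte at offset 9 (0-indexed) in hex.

0x9F

U+54EC → 3-byte form E5 93 AC at offsets 0–2.
U+22FF → 3-byte form E2 8B BF at offsets 3–5.
U+1219F → 4-byte form F0 92 86 9F at offsets 6–9.
Offset 9 falls in char 3's range; it's byte 4 of F0 92 86 9F = 0x9F.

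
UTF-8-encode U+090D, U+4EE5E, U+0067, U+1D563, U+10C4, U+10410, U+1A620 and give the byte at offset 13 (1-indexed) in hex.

1-indexed offset 13 is 0-indexed offset 12.
U+090D → 3-byte form E0 A4 8D at offsets 0–2.
U+4EE5E → 4-byte form F1 8E B9 9E at offsets 3–6.
U+0067 → 1-byte form 67 at offsets 7–7.
U+1D563 → 4-byte form F0 9D 95 A3 at offsets 8–11.
U+10C4 → 3-byte form E1 83 84 at offsets 12–14.
Offset 12 falls in char 5's range; it's byte 1 of E1 83 84 = 0xE1.

0xE1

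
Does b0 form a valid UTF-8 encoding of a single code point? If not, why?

invalid (continuation byte with no leading byte)

Byte 0xB0 = 10110000 has the form 10xxxxxx — a continuation byte — but there is no preceding leading byte.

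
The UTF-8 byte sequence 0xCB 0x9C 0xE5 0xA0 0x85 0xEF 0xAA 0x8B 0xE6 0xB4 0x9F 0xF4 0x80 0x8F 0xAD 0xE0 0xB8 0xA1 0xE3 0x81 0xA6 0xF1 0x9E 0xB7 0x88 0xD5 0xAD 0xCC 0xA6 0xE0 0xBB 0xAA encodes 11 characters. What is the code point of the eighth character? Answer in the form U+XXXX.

U+5EDC8

Offset 0: leading byte 0xCB = 11001011 → 2-byte char #1 = CB 9C.
Offset 2: leading byte 0xE5 = 11100101 → 3-byte char #2 = E5 A0 85.
Offset 5: leading byte 0xEF = 11101111 → 3-byte char #3 = EF AA 8B.
Offset 8: leading byte 0xE6 = 11100110 → 3-byte char #4 = E6 B4 9F.
Offset 11: leading byte 0xF4 = 11110100 → 4-byte char #5 = F4 80 8F AD.
Offset 15: leading byte 0xE0 = 11100000 → 3-byte char #6 = E0 B8 A1.
Offset 18: leading byte 0xE3 = 11100011 → 3-byte char #7 = E3 81 A6.
Offset 21: leading byte 0xF1 = 11110001 → 4-byte char #8 = F1 9E B7 88.
Leading byte 0xF1 = 11110001 matches 11110xxx → 4-byte sequence.
Byte 1: 0xF1 = 11110001, payload 001 (3 bits).
Byte 2: 0x9E = 10011110 (10xxxxxx ✓), payload 011110.
Byte 3: 0xB7 = 10110111 (10xxxxxx ✓), payload 110111.
Byte 4: 0x88 = 10001000 (10xxxxxx ✓), payload 001000.
Concatenate: 001011110110111001000 = 0x5EDC8 (21 bits → U+5EDC8).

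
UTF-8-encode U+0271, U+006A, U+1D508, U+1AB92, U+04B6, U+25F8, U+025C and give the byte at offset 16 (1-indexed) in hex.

0xB8

1-indexed offset 16 is 0-indexed offset 15.
U+0271 → 2-byte form C9 B1 at offsets 0–1.
U+006A → 1-byte form 6A at offsets 2–2.
U+1D508 → 4-byte form F0 9D 94 88 at offsets 3–6.
U+1AB92 → 4-byte form F0 9A AE 92 at offsets 7–10.
U+04B6 → 2-byte form D2 B6 at offsets 11–12.
U+25F8 → 3-byte form E2 97 B8 at offsets 13–15.
Offset 15 falls in char 6's range; it's byte 3 of E2 97 B8 = 0xB8.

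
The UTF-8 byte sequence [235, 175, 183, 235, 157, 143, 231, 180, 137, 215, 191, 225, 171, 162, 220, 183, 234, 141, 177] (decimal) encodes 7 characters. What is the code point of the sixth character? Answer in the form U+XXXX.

U+0737

Offset 0: leading byte 0xEB = 11101011 → 3-byte char #1 = EB AF B7.
Offset 3: leading byte 0xEB = 11101011 → 3-byte char #2 = EB 9D 8F.
Offset 6: leading byte 0xE7 = 11100111 → 3-byte char #3 = E7 B4 89.
Offset 9: leading byte 0xD7 = 11010111 → 2-byte char #4 = D7 BF.
Offset 11: leading byte 0xE1 = 11100001 → 3-byte char #5 = E1 AB A2.
Offset 14: leading byte 0xDC = 11011100 → 2-byte char #6 = DC B7.
Leading byte 0xDC = 11011100 matches 110xxxxx → 2-byte sequence.
Byte 1: 0xDC = 11011100, payload 11100 (5 bits).
Byte 2: 0xB7 = 10110111 (10xxxxxx ✓), payload 110111.
Concatenate: 11100110111 = 0x737 (11 bits → U+0737).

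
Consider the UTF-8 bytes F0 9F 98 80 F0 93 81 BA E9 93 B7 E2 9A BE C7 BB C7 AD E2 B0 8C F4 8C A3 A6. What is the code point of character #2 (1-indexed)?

U+1307A

Offset 0: leading byte 0xF0 = 11110000 → 4-byte char #1 = F0 9F 98 80.
Offset 4: leading byte 0xF0 = 11110000 → 4-byte char #2 = F0 93 81 BA.
Leading byte 0xF0 = 11110000 matches 11110xxx → 4-byte sequence.
Byte 1: 0xF0 = 11110000, payload 000 (3 bits).
Byte 2: 0x93 = 10010011 (10xxxxxx ✓), payload 010011.
Byte 3: 0x81 = 10000001 (10xxxxxx ✓), payload 000001.
Byte 4: 0xBA = 10111010 (10xxxxxx ✓), payload 111010.
Concatenate: 000010011000001111010 = 0x1307A (21 bits → U+1307A).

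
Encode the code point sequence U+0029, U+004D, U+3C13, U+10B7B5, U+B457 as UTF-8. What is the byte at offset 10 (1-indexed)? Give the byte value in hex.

1-indexed offset 10 is 0-indexed offset 9.
U+0029 → 1-byte form 29 at offsets 0–0.
U+004D → 1-byte form 4D at offsets 1–1.
U+3C13 → 3-byte form E3 B0 93 at offsets 2–4.
U+10B7B5 → 4-byte form F4 8B 9E B5 at offsets 5–8.
U+B457 → 3-byte form EB 91 97 at offsets 9–11.
Offset 9 falls in char 5's range; it's byte 1 of EB 91 97 = 0xEB.

0xEB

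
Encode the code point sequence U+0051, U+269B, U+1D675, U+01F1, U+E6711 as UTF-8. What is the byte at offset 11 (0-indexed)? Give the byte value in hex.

0xA6

U+0051 → 1-byte form 51 at offsets 0–0.
U+269B → 3-byte form E2 9A 9B at offsets 1–3.
U+1D675 → 4-byte form F0 9D 99 B5 at offsets 4–7.
U+01F1 → 2-byte form C7 B1 at offsets 8–9.
U+E6711 → 4-byte form F3 A6 9C 91 at offsets 10–13.
Offset 11 falls in char 5's range; it's byte 2 of F3 A6 9C 91 = 0xA6.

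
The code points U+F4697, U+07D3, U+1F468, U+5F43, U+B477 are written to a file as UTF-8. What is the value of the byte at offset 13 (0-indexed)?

U+F4697 → 4-byte form F3 B4 9A 97 at offsets 0–3.
U+07D3 → 2-byte form DF 93 at offsets 4–5.
U+1F468 → 4-byte form F0 9F 91 A8 at offsets 6–9.
U+5F43 → 3-byte form E5 BD 83 at offsets 10–12.
U+B477 → 3-byte form EB 91 B7 at offsets 13–15.
Offset 13 falls in char 5's range; it's byte 1 of EB 91 B7 = 0xEB.

0xEB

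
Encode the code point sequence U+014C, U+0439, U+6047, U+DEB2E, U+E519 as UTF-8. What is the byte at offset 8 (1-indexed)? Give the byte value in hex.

1-indexed offset 8 is 0-indexed offset 7.
U+014C → 2-byte form C5 8C at offsets 0–1.
U+0439 → 2-byte form D0 B9 at offsets 2–3.
U+6047 → 3-byte form E6 81 87 at offsets 4–6.
U+DEB2E → 4-byte form F3 9E AC AE at offsets 7–10.
Offset 7 falls in char 4's range; it's byte 1 of F3 9E AC AE = 0xF3.

0xF3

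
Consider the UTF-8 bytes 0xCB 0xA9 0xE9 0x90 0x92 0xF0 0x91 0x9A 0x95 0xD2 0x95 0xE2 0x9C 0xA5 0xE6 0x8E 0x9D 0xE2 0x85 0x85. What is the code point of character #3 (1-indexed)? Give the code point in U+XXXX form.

U+11695

Offset 0: leading byte 0xCB = 11001011 → 2-byte char #1 = CB A9.
Offset 2: leading byte 0xE9 = 11101001 → 3-byte char #2 = E9 90 92.
Offset 5: leading byte 0xF0 = 11110000 → 4-byte char #3 = F0 91 9A 95.
Leading byte 0xF0 = 11110000 matches 11110xxx → 4-byte sequence.
Byte 1: 0xF0 = 11110000, payload 000 (3 bits).
Byte 2: 0x91 = 10010001 (10xxxxxx ✓), payload 010001.
Byte 3: 0x9A = 10011010 (10xxxxxx ✓), payload 011010.
Byte 4: 0x95 = 10010101 (10xxxxxx ✓), payload 010101.
Concatenate: 000010001011010010101 = 0x11695 (21 bits → U+11695).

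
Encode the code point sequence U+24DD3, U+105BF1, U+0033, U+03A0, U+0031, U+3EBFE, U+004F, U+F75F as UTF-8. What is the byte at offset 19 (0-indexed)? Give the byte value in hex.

0x9F

U+24DD3 → 4-byte form F0 A4 B7 93 at offsets 0–3.
U+105BF1 → 4-byte form F4 85 AF B1 at offsets 4–7.
U+0033 → 1-byte form 33 at offsets 8–8.
U+03A0 → 2-byte form CE A0 at offsets 9–10.
U+0031 → 1-byte form 31 at offsets 11–11.
U+3EBFE → 4-byte form F0 BE AF BE at offsets 12–15.
U+004F → 1-byte form 4F at offsets 16–16.
U+F75F → 3-byte form EF 9D 9F at offsets 17–19.
Offset 19 falls in char 8's range; it's byte 3 of EF 9D 9F = 0x9F.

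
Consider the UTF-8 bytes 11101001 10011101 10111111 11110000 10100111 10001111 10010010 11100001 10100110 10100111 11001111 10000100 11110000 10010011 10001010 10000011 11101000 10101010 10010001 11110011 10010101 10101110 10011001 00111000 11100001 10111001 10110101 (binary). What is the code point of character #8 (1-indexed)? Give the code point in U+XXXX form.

Offset 0: leading byte 0xE9 = 11101001 → 3-byte char #1 = E9 9D BF.
Offset 3: leading byte 0xF0 = 11110000 → 4-byte char #2 = F0 A7 8F 92.
Offset 7: leading byte 0xE1 = 11100001 → 3-byte char #3 = E1 A6 A7.
Offset 10: leading byte 0xCF = 11001111 → 2-byte char #4 = CF 84.
Offset 12: leading byte 0xF0 = 11110000 → 4-byte char #5 = F0 93 8A 83.
Offset 16: leading byte 0xE8 = 11101000 → 3-byte char #6 = E8 AA 91.
Offset 19: leading byte 0xF3 = 11110011 → 4-byte char #7 = F3 95 AE 99.
Offset 23: leading byte 0x38 = 00111000 → 1-byte char #8 = 38.
Leading byte 0x38 = 00111000 matches 0xxxxxxx → 1-byte sequence.
Byte 1: 0x38 = 00111000, payload 0111000 (7 bits).
Concatenate: 0111000 = 0x38 (7 bits → U+0038).

U+0038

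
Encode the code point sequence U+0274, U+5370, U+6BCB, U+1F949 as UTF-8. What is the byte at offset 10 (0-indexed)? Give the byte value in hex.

0xA5

U+0274 → 2-byte form C9 B4 at offsets 0–1.
U+5370 → 3-byte form E5 8D B0 at offsets 2–4.
U+6BCB → 3-byte form E6 AF 8B at offsets 5–7.
U+1F949 → 4-byte form F0 9F A5 89 at offsets 8–11.
Offset 10 falls in char 4's range; it's byte 3 of F0 9F A5 89 = 0xA5.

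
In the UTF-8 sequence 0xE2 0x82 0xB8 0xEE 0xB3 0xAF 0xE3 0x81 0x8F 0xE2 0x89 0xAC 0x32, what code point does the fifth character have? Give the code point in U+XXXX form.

Offset 0: leading byte 0xE2 = 11100010 → 3-byte char #1 = E2 82 B8.
Offset 3: leading byte 0xEE = 11101110 → 3-byte char #2 = EE B3 AF.
Offset 6: leading byte 0xE3 = 11100011 → 3-byte char #3 = E3 81 8F.
Offset 9: leading byte 0xE2 = 11100010 → 3-byte char #4 = E2 89 AC.
Offset 12: leading byte 0x32 = 00110010 → 1-byte char #5 = 32.
Leading byte 0x32 = 00110010 matches 0xxxxxxx → 1-byte sequence.
Byte 1: 0x32 = 00110010, payload 0110010 (7 bits).
Concatenate: 0110010 = 0x32 (7 bits → U+0032).

U+0032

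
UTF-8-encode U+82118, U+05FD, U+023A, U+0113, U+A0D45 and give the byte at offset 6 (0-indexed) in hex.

0xC8

U+82118 → 4-byte form F2 82 84 98 at offsets 0–3.
U+05FD → 2-byte form D7 BD at offsets 4–5.
U+023A → 2-byte form C8 BA at offsets 6–7.
Offset 6 falls in char 3's range; it's byte 1 of C8 BA = 0xC8.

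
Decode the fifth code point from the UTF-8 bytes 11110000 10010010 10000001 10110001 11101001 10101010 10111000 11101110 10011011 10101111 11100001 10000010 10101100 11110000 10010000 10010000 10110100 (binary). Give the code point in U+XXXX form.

U+10434

Offset 0: leading byte 0xF0 = 11110000 → 4-byte char #1 = F0 92 81 B1.
Offset 4: leading byte 0xE9 = 11101001 → 3-byte char #2 = E9 AA B8.
Offset 7: leading byte 0xEE = 11101110 → 3-byte char #3 = EE 9B AF.
Offset 10: leading byte 0xE1 = 11100001 → 3-byte char #4 = E1 82 AC.
Offset 13: leading byte 0xF0 = 11110000 → 4-byte char #5 = F0 90 90 B4.
Leading byte 0xF0 = 11110000 matches 11110xxx → 4-byte sequence.
Byte 1: 0xF0 = 11110000, payload 000 (3 bits).
Byte 2: 0x90 = 10010000 (10xxxxxx ✓), payload 010000.
Byte 3: 0x90 = 10010000 (10xxxxxx ✓), payload 010000.
Byte 4: 0xB4 = 10110100 (10xxxxxx ✓), payload 110100.
Concatenate: 000010000010000110100 = 0x10434 (21 bits → U+10434).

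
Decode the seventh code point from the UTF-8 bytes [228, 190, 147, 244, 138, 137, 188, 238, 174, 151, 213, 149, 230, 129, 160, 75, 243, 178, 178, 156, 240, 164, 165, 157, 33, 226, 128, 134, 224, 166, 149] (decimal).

Offset 0: leading byte 0xE4 = 11100100 → 3-byte char #1 = E4 BE 93.
Offset 3: leading byte 0xF4 = 11110100 → 4-byte char #2 = F4 8A 89 BC.
Offset 7: leading byte 0xEE = 11101110 → 3-byte char #3 = EE AE 97.
Offset 10: leading byte 0xD5 = 11010101 → 2-byte char #4 = D5 95.
Offset 12: leading byte 0xE6 = 11100110 → 3-byte char #5 = E6 81 A0.
Offset 15: leading byte 0x4B = 01001011 → 1-byte char #6 = 4B.
Offset 16: leading byte 0xF3 = 11110011 → 4-byte char #7 = F3 B2 B2 9C.
Leading byte 0xF3 = 11110011 matches 11110xxx → 4-byte sequence.
Byte 1: 0xF3 = 11110011, payload 011 (3 bits).
Byte 2: 0xB2 = 10110010 (10xxxxxx ✓), payload 110010.
Byte 3: 0xB2 = 10110010 (10xxxxxx ✓), payload 110010.
Byte 4: 0x9C = 10011100 (10xxxxxx ✓), payload 011100.
Concatenate: 011110010110010011100 = 0xF2C9C (21 bits → U+F2C9C).

U+F2C9C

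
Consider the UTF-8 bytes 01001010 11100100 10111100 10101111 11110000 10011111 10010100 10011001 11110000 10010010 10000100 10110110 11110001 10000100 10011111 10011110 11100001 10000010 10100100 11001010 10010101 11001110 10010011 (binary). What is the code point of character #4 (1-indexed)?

U+12136

Offset 0: leading byte 0x4A = 01001010 → 1-byte char #1 = 4A.
Offset 1: leading byte 0xE4 = 11100100 → 3-byte char #2 = E4 BC AF.
Offset 4: leading byte 0xF0 = 11110000 → 4-byte char #3 = F0 9F 94 99.
Offset 8: leading byte 0xF0 = 11110000 → 4-byte char #4 = F0 92 84 B6.
Leading byte 0xF0 = 11110000 matches 11110xxx → 4-byte sequence.
Byte 1: 0xF0 = 11110000, payload 000 (3 bits).
Byte 2: 0x92 = 10010010 (10xxxxxx ✓), payload 010010.
Byte 3: 0x84 = 10000100 (10xxxxxx ✓), payload 000100.
Byte 4: 0xB6 = 10110110 (10xxxxxx ✓), payload 110110.
Concatenate: 000010010000100110110 = 0x12136 (21 bits → U+12136).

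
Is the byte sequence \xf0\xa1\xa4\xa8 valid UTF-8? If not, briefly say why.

Leading byte 0xF0 = 11110000 → 4-byte form.
Continuation bytes 0xA1=10100001, 0xA4=10100100, 0xA8=10101000 all match 10xxxxxx.
Decoded value 0x21928 is ≥ 0x10000 (shortest form) and not a surrogate.

valid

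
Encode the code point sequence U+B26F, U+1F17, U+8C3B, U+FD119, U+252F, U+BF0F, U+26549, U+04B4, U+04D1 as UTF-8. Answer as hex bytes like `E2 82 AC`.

EB 89 AF E1 BC 97 E8 B0 BB F3 BD 84 99 E2 94 AF EB BC 8F F0 A6 95 89 D2 B4 D3 91

U+B26F: 3-byte form → EB 89 AF.
U+1F17: 3-byte form → E1 BC 97.
U+8C3B: 3-byte form → E8 B0 BB.
U+FD119: 4-byte form → F3 BD 84 99.
U+252F: 3-byte form → E2 94 AF.
U+BF0F: 3-byte form → EB BC 8F.
U+26549: 4-byte form → F0 A6 95 89.
U+04B4: 2-byte form → D2 B4.
U+04D1: 2-byte form → D3 91.
Concatenated (27 bytes): EB 89 AF E1 BC 97 E8 B0 BB F3 BD 84 99 E2 94 AF EB BC 8F F0 A6 95 89 D2 B4 D3 91.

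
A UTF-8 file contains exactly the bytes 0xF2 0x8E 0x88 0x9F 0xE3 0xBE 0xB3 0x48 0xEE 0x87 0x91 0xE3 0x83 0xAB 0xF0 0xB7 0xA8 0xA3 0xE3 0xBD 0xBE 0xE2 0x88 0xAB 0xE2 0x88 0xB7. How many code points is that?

9

Byte at offset 0: 0xF2 = 11110010 → 4-byte char (#1). Advance 4.
Byte at offset 4: 0xE3 = 11100011 → 3-byte char (#2). Advance 3.
Byte at offset 7: 0x48 = 01001000 → 1-byte char (#3). Advance 1.
Byte at offset 8: 0xEE = 11101110 → 3-byte char (#4). Advance 3.
Byte at offset 11: 0xE3 = 11100011 → 3-byte char (#5). Advance 3.
Byte at offset 14: 0xF0 = 11110000 → 4-byte char (#6). Advance 4.
Byte at offset 18: 0xE3 = 11100011 → 3-byte char (#7). Advance 3.
Byte at offset 21: 0xE2 = 11100010 → 3-byte char (#8). Advance 3.
Byte at offset 24: 0xE2 = 11100010 → 3-byte char (#9). Advance 3.
Reached end at offset 27 after 9 code points.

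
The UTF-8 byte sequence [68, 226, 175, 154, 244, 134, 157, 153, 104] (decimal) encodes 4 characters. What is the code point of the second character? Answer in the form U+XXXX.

U+2BDA

Offset 0: leading byte 0x44 = 01000100 → 1-byte char #1 = 44.
Offset 1: leading byte 0xE2 = 11100010 → 3-byte char #2 = E2 AF 9A.
Leading byte 0xE2 = 11100010 matches 1110xxxx → 3-byte sequence.
Byte 1: 0xE2 = 11100010, payload 0010 (4 bits).
Byte 2: 0xAF = 10101111 (10xxxxxx ✓), payload 101111.
Byte 3: 0x9A = 10011010 (10xxxxxx ✓), payload 011010.
Concatenate: 0010101111011010 = 0x2BDA (16 bits → U+2BDA).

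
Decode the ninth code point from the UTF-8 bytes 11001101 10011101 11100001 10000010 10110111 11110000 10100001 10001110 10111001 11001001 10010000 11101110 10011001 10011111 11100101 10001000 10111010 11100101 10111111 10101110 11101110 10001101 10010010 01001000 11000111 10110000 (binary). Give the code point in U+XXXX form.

Offset 0: leading byte 0xCD = 11001101 → 2-byte char #1 = CD 9D.
Offset 2: leading byte 0xE1 = 11100001 → 3-byte char #2 = E1 82 B7.
Offset 5: leading byte 0xF0 = 11110000 → 4-byte char #3 = F0 A1 8E B9.
Offset 9: leading byte 0xC9 = 11001001 → 2-byte char #4 = C9 90.
Offset 11: leading byte 0xEE = 11101110 → 3-byte char #5 = EE 99 9F.
Offset 14: leading byte 0xE5 = 11100101 → 3-byte char #6 = E5 88 BA.
Offset 17: leading byte 0xE5 = 11100101 → 3-byte char #7 = E5 BF AE.
Offset 20: leading byte 0xEE = 11101110 → 3-byte char #8 = EE 8D 92.
Offset 23: leading byte 0x48 = 01001000 → 1-byte char #9 = 48.
Leading byte 0x48 = 01001000 matches 0xxxxxxx → 1-byte sequence.
Byte 1: 0x48 = 01001000, payload 1001000 (7 bits).
Concatenate: 1001000 = 0x48 (7 bits → U+0048).

U+0048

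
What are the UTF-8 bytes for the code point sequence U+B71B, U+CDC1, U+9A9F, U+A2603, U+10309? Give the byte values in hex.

U+B71B: 3-byte form → EB 9C 9B.
U+CDC1: 3-byte form → EC B7 81.
U+9A9F: 3-byte form → E9 AA 9F.
U+A2603: 4-byte form → F2 A2 98 83.
U+10309: 4-byte form → F0 90 8C 89.
Concatenated (17 bytes): EB 9C 9B EC B7 81 E9 AA 9F F2 A2 98 83 F0 90 8C 89.

EB 9C 9B EC B7 81 E9 AA 9F F2 A2 98 83 F0 90 8C 89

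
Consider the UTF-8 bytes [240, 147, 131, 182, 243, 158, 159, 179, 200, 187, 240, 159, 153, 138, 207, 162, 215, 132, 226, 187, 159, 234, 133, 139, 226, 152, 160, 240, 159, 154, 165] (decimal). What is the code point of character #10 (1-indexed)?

U+1F6A5

Offset 0: leading byte 0xF0 = 11110000 → 4-byte char #1 = F0 93 83 B6.
Offset 4: leading byte 0xF3 = 11110011 → 4-byte char #2 = F3 9E 9F B3.
Offset 8: leading byte 0xC8 = 11001000 → 2-byte char #3 = C8 BB.
Offset 10: leading byte 0xF0 = 11110000 → 4-byte char #4 = F0 9F 99 8A.
Offset 14: leading byte 0xCF = 11001111 → 2-byte char #5 = CF A2.
Offset 16: leading byte 0xD7 = 11010111 → 2-byte char #6 = D7 84.
Offset 18: leading byte 0xE2 = 11100010 → 3-byte char #7 = E2 BB 9F.
Offset 21: leading byte 0xEA = 11101010 → 3-byte char #8 = EA 85 8B.
Offset 24: leading byte 0xE2 = 11100010 → 3-byte char #9 = E2 98 A0.
Offset 27: leading byte 0xF0 = 11110000 → 4-byte char #10 = F0 9F 9A A5.
Leading byte 0xF0 = 11110000 matches 11110xxx → 4-byte sequence.
Byte 1: 0xF0 = 11110000, payload 000 (3 bits).
Byte 2: 0x9F = 10011111 (10xxxxxx ✓), payload 011111.
Byte 3: 0x9A = 10011010 (10xxxxxx ✓), payload 011010.
Byte 4: 0xA5 = 10100101 (10xxxxxx ✓), payload 100101.
Concatenate: 000011111011010100101 = 0x1F6A5 (21 bits → U+1F6A5).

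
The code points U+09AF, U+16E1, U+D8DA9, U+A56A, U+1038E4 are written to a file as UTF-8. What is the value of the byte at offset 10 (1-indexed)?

0xA9

1-indexed offset 10 is 0-indexed offset 9.
U+09AF → 3-byte form E0 A6 AF at offsets 0–2.
U+16E1 → 3-byte form E1 9B A1 at offsets 3–5.
U+D8DA9 → 4-byte form F3 98 B6 A9 at offsets 6–9.
Offset 9 falls in char 3's range; it's byte 4 of F3 98 B6 A9 = 0xA9.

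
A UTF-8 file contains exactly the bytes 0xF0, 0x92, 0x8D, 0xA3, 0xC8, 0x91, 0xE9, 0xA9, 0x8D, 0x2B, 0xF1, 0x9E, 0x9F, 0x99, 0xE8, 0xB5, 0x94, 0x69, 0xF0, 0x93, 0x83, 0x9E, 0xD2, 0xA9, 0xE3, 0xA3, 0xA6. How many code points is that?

10

Byte at offset 0: 0xF0 = 11110000 → 4-byte char (#1). Advance 4.
Byte at offset 4: 0xC8 = 11001000 → 2-byte char (#2). Advance 2.
Byte at offset 6: 0xE9 = 11101001 → 3-byte char (#3). Advance 3.
Byte at offset 9: 0x2B = 00101011 → 1-byte char (#4). Advance 1.
Byte at offset 10: 0xF1 = 11110001 → 4-byte char (#5). Advance 4.
Byte at offset 14: 0xE8 = 11101000 → 3-byte char (#6). Advance 3.
Byte at offset 17: 0x69 = 01101001 → 1-byte char (#7). Advance 1.
Byte at offset 18: 0xF0 = 11110000 → 4-byte char (#8). Advance 4.
Byte at offset 22: 0xD2 = 11010010 → 2-byte char (#9). Advance 2.
Byte at offset 24: 0xE3 = 11100011 → 3-byte char (#10). Advance 3.
Reached end at offset 27 after 10 code points.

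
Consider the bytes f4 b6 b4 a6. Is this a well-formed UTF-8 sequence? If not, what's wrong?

Leading byte 0xF4 = 11110100 → 4-byte form.
Payload = 0x136D26, which exceeds U+10FFFF, the maximum Unicode code point. (Leading bytes F5–FF, or F4 followed by ≥ 0x90, are invalid.)

invalid (encodes a value above U+10FFFF)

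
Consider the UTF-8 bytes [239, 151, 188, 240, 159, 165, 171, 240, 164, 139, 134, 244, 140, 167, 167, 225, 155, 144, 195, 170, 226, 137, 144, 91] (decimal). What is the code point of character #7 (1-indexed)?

Offset 0: leading byte 0xEF = 11101111 → 3-byte char #1 = EF 97 BC.
Offset 3: leading byte 0xF0 = 11110000 → 4-byte char #2 = F0 9F A5 AB.
Offset 7: leading byte 0xF0 = 11110000 → 4-byte char #3 = F0 A4 8B 86.
Offset 11: leading byte 0xF4 = 11110100 → 4-byte char #4 = F4 8C A7 A7.
Offset 15: leading byte 0xE1 = 11100001 → 3-byte char #5 = E1 9B 90.
Offset 18: leading byte 0xC3 = 11000011 → 2-byte char #6 = C3 AA.
Offset 20: leading byte 0xE2 = 11100010 → 3-byte char #7 = E2 89 90.
Leading byte 0xE2 = 11100010 matches 1110xxxx → 3-byte sequence.
Byte 1: 0xE2 = 11100010, payload 0010 (4 bits).
Byte 2: 0x89 = 10001001 (10xxxxxx ✓), payload 001001.
Byte 3: 0x90 = 10010000 (10xxxxxx ✓), payload 010000.
Concatenate: 0010001001010000 = 0x2250 (16 bits → U+2250).

U+2250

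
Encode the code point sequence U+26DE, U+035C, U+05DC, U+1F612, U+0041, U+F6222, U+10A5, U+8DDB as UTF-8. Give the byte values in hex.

E2 9B 9E CD 9C D7 9C F0 9F 98 92 41 F3 B6 88 A2 E1 82 A5 E8 B7 9B

U+26DE: 3-byte form → E2 9B 9E.
U+035C: 2-byte form → CD 9C.
U+05DC: 2-byte form → D7 9C.
U+1F612: 4-byte form → F0 9F 98 92.
U+0041: 1-byte form → 41.
U+F6222: 4-byte form → F3 B6 88 A2.
U+10A5: 3-byte form → E1 82 A5.
U+8DDB: 3-byte form → E8 B7 9B.
Concatenated (22 bytes): E2 9B 9E CD 9C D7 9C F0 9F 98 92 41 F3 B6 88 A2 E1 82 A5 E8 B7 9B.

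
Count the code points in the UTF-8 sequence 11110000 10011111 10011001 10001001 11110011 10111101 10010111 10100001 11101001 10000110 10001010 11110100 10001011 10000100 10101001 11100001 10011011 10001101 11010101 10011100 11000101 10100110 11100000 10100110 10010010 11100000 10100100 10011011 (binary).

9

Byte at offset 0: 0xF0 = 11110000 → 4-byte char (#1). Advance 4.
Byte at offset 4: 0xF3 = 11110011 → 4-byte char (#2). Advance 4.
Byte at offset 8: 0xE9 = 11101001 → 3-byte char (#3). Advance 3.
Byte at offset 11: 0xF4 = 11110100 → 4-byte char (#4). Advance 4.
Byte at offset 15: 0xE1 = 11100001 → 3-byte char (#5). Advance 3.
Byte at offset 18: 0xD5 = 11010101 → 2-byte char (#6). Advance 2.
Byte at offset 20: 0xC5 = 11000101 → 2-byte char (#7). Advance 2.
Byte at offset 22: 0xE0 = 11100000 → 3-byte char (#8). Advance 3.
Byte at offset 25: 0xE0 = 11100000 → 3-byte char (#9). Advance 3.
Reached end at offset 28 after 9 code points.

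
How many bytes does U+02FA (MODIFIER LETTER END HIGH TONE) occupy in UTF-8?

U+02FA = 0x2FA. UTF-8 uses 1 byte below 0x80, 2 below 0x800, 3 below 0x10000, 4 up to 0x10FFFF. 0x2FA is in U+0080–U+07FF → 2 bytes.

2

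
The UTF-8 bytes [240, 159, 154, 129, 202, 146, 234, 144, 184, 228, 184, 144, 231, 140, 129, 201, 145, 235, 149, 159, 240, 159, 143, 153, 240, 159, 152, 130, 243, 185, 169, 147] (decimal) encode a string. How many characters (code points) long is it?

Byte at offset 0: 0xF0 = 11110000 → 4-byte char (#1). Advance 4.
Byte at offset 4: 0xCA = 11001010 → 2-byte char (#2). Advance 2.
Byte at offset 6: 0xEA = 11101010 → 3-byte char (#3). Advance 3.
Byte at offset 9: 0xE4 = 11100100 → 3-byte char (#4). Advance 3.
Byte at offset 12: 0xE7 = 11100111 → 3-byte char (#5). Advance 3.
Byte at offset 15: 0xC9 = 11001001 → 2-byte char (#6). Advance 2.
Byte at offset 17: 0xEB = 11101011 → 3-byte char (#7). Advance 3.
Byte at offset 20: 0xF0 = 11110000 → 4-byte char (#8). Advance 4.
Byte at offset 24: 0xF0 = 11110000 → 4-byte char (#9). Advance 4.
Byte at offset 28: 0xF3 = 11110011 → 4-byte char (#10). Advance 4.
Reached end at offset 32 after 10 code points.

10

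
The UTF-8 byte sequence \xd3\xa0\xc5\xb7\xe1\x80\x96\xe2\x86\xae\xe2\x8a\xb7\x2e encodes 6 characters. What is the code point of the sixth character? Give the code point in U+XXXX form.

Offset 0: leading byte 0xD3 = 11010011 → 2-byte char #1 = D3 A0.
Offset 2: leading byte 0xC5 = 11000101 → 2-byte char #2 = C5 B7.
Offset 4: leading byte 0xE1 = 11100001 → 3-byte char #3 = E1 80 96.
Offset 7: leading byte 0xE2 = 11100010 → 3-byte char #4 = E2 86 AE.
Offset 10: leading byte 0xE2 = 11100010 → 3-byte char #5 = E2 8A B7.
Offset 13: leading byte 0x2E = 00101110 → 1-byte char #6 = 2E.
Leading byte 0x2E = 00101110 matches 0xxxxxxx → 1-byte sequence.
Byte 1: 0x2E = 00101110, payload 0101110 (7 bits).
Concatenate: 0101110 = 0x2E (7 bits → U+002E).

U+002E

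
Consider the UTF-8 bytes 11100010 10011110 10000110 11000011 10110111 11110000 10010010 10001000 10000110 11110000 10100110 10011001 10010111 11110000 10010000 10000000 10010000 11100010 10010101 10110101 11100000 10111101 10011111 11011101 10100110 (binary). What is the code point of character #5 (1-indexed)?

U+10010

Offset 0: leading byte 0xE2 = 11100010 → 3-byte char #1 = E2 9E 86.
Offset 3: leading byte 0xC3 = 11000011 → 2-byte char #2 = C3 B7.
Offset 5: leading byte 0xF0 = 11110000 → 4-byte char #3 = F0 92 88 86.
Offset 9: leading byte 0xF0 = 11110000 → 4-byte char #4 = F0 A6 99 97.
Offset 13: leading byte 0xF0 = 11110000 → 4-byte char #5 = F0 90 80 90.
Leading byte 0xF0 = 11110000 matches 11110xxx → 4-byte sequence.
Byte 1: 0xF0 = 11110000, payload 000 (3 bits).
Byte 2: 0x90 = 10010000 (10xxxxxx ✓), payload 010000.
Byte 3: 0x80 = 10000000 (10xxxxxx ✓), payload 000000.
Byte 4: 0x90 = 10010000 (10xxxxxx ✓), payload 010000.
Concatenate: 000010000000000010000 = 0x10010 (21 bits → U+10010).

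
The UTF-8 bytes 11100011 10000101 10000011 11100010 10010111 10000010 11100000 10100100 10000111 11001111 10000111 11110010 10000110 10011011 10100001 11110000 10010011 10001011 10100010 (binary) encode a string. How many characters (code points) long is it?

6

Byte at offset 0: 0xE3 = 11100011 → 3-byte char (#1). Advance 3.
Byte at offset 3: 0xE2 = 11100010 → 3-byte char (#2). Advance 3.
Byte at offset 6: 0xE0 = 11100000 → 3-byte char (#3). Advance 3.
Byte at offset 9: 0xCF = 11001111 → 2-byte char (#4). Advance 2.
Byte at offset 11: 0xF2 = 11110010 → 4-byte char (#5). Advance 4.
Byte at offset 15: 0xF0 = 11110000 → 4-byte char (#6). Advance 4.
Reached end at offset 19 after 6 code points.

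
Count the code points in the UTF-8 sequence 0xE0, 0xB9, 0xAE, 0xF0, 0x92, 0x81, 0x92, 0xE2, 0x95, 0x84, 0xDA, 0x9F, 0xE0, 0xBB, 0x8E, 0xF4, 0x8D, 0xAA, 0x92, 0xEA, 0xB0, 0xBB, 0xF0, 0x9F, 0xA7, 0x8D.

8

Byte at offset 0: 0xE0 = 11100000 → 3-byte char (#1). Advance 3.
Byte at offset 3: 0xF0 = 11110000 → 4-byte char (#2). Advance 4.
Byte at offset 7: 0xE2 = 11100010 → 3-byte char (#3). Advance 3.
Byte at offset 10: 0xDA = 11011010 → 2-byte char (#4). Advance 2.
Byte at offset 12: 0xE0 = 11100000 → 3-byte char (#5). Advance 3.
Byte at offset 15: 0xF4 = 11110100 → 4-byte char (#6). Advance 4.
Byte at offset 19: 0xEA = 11101010 → 3-byte char (#7). Advance 3.
Byte at offset 22: 0xF0 = 11110000 → 4-byte char (#8). Advance 4.
Reached end at offset 26 after 8 code points.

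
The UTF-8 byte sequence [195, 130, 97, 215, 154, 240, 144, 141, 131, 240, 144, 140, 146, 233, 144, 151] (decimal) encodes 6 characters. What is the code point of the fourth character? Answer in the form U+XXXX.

Offset 0: leading byte 0xC3 = 11000011 → 2-byte char #1 = C3 82.
Offset 2: leading byte 0x61 = 01100001 → 1-byte char #2 = 61.
Offset 3: leading byte 0xD7 = 11010111 → 2-byte char #3 = D7 9A.
Offset 5: leading byte 0xF0 = 11110000 → 4-byte char #4 = F0 90 8D 83.
Leading byte 0xF0 = 11110000 matches 11110xxx → 4-byte sequence.
Byte 1: 0xF0 = 11110000, payload 000 (3 bits).
Byte 2: 0x90 = 10010000 (10xxxxxx ✓), payload 010000.
Byte 3: 0x8D = 10001101 (10xxxxxx ✓), payload 001101.
Byte 4: 0x83 = 10000011 (10xxxxxx ✓), payload 000011.
Concatenate: 000010000001101000011 = 0x10343 (21 bits → U+10343).

U+10343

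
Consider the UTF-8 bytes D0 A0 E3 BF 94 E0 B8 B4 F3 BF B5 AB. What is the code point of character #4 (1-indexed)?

Offset 0: leading byte 0xD0 = 11010000 → 2-byte char #1 = D0 A0.
Offset 2: leading byte 0xE3 = 11100011 → 3-byte char #2 = E3 BF 94.
Offset 5: leading byte 0xE0 = 11100000 → 3-byte char #3 = E0 B8 B4.
Offset 8: leading byte 0xF3 = 11110011 → 4-byte char #4 = F3 BF B5 AB.
Leading byte 0xF3 = 11110011 matches 11110xxx → 4-byte sequence.
Byte 1: 0xF3 = 11110011, payload 011 (3 bits).
Byte 2: 0xBF = 10111111 (10xxxxxx ✓), payload 111111.
Byte 3: 0xB5 = 10110101 (10xxxxxx ✓), payload 110101.
Byte 4: 0xAB = 10101011 (10xxxxxx ✓), payload 101011.
Concatenate: 011111111110101101011 = 0xFFD6B (21 bits → U+FFD6B).

U+FFD6B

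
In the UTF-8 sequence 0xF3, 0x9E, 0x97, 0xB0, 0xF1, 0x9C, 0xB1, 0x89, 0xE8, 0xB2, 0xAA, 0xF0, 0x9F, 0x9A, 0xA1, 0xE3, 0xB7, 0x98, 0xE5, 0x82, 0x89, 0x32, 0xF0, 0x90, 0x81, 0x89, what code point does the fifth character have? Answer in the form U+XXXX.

U+3DD8

Offset 0: leading byte 0xF3 = 11110011 → 4-byte char #1 = F3 9E 97 B0.
Offset 4: leading byte 0xF1 = 11110001 → 4-byte char #2 = F1 9C B1 89.
Offset 8: leading byte 0xE8 = 11101000 → 3-byte char #3 = E8 B2 AA.
Offset 11: leading byte 0xF0 = 11110000 → 4-byte char #4 = F0 9F 9A A1.
Offset 15: leading byte 0xE3 = 11100011 → 3-byte char #5 = E3 B7 98.
Leading byte 0xE3 = 11100011 matches 1110xxxx → 3-byte sequence.
Byte 1: 0xE3 = 11100011, payload 0011 (4 bits).
Byte 2: 0xB7 = 10110111 (10xxxxxx ✓), payload 110111.
Byte 3: 0x98 = 10011000 (10xxxxxx ✓), payload 011000.
Concatenate: 0011110111011000 = 0x3DD8 (16 bits → U+3DD8).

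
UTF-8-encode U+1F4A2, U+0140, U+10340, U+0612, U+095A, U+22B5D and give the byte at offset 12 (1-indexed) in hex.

1-indexed offset 12 is 0-indexed offset 11.
U+1F4A2 → 4-byte form F0 9F 92 A2 at offsets 0–3.
U+0140 → 2-byte form C5 80 at offsets 4–5.
U+10340 → 4-byte form F0 90 8D 80 at offsets 6–9.
U+0612 → 2-byte form D8 92 at offsets 10–11.
Offset 11 falls in char 4's range; it's byte 2 of D8 92 = 0x92.

0x92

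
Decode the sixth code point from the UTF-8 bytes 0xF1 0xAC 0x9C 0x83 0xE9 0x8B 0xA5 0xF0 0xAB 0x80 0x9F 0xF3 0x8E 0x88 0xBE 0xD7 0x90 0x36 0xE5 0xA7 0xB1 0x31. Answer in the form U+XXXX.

Offset 0: leading byte 0xF1 = 11110001 → 4-byte char #1 = F1 AC 9C 83.
Offset 4: leading byte 0xE9 = 11101001 → 3-byte char #2 = E9 8B A5.
Offset 7: leading byte 0xF0 = 11110000 → 4-byte char #3 = F0 AB 80 9F.
Offset 11: leading byte 0xF3 = 11110011 → 4-byte char #4 = F3 8E 88 BE.
Offset 15: leading byte 0xD7 = 11010111 → 2-byte char #5 = D7 90.
Offset 17: leading byte 0x36 = 00110110 → 1-byte char #6 = 36.
Leading byte 0x36 = 00110110 matches 0xxxxxxx → 1-byte sequence.
Byte 1: 0x36 = 00110110, payload 0110110 (7 bits).
Concatenate: 0110110 = 0x36 (7 bits → U+0036).

U+0036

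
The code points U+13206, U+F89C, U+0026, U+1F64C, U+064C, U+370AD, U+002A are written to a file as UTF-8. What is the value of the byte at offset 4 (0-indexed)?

U+13206 → 4-byte form F0 93 88 86 at offsets 0–3.
U+F89C → 3-byte form EF A2 9C at offsets 4–6.
Offset 4 falls in char 2's range; it's byte 1 of EF A2 9C = 0xEF.

0xEF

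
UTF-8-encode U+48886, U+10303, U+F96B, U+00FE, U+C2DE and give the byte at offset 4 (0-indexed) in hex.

U+48886 → 4-byte form F1 88 A2 86 at offsets 0–3.
U+10303 → 4-byte form F0 90 8C 83 at offsets 4–7.
Offset 4 falls in char 2's range; it's byte 1 of F0 90 8C 83 = 0xF0.

0xF0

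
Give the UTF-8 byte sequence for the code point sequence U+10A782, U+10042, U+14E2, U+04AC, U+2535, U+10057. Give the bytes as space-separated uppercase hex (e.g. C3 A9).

F4 8A 9E 82 F0 90 81 82 E1 93 A2 D2 AC E2 94 B5 F0 90 81 97

U+10A782: 4-byte form → F4 8A 9E 82.
U+10042: 4-byte form → F0 90 81 82.
U+14E2: 3-byte form → E1 93 A2.
U+04AC: 2-byte form → D2 AC.
U+2535: 3-byte form → E2 94 B5.
U+10057: 4-byte form → F0 90 81 97.
Concatenated (20 bytes): F4 8A 9E 82 F0 90 81 82 E1 93 A2 D2 AC E2 94 B5 F0 90 81 97.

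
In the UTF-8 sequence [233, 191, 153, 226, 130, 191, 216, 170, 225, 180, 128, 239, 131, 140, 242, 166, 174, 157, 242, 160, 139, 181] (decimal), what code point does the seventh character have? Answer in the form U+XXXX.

U+A02F5

Offset 0: leading byte 0xE9 = 11101001 → 3-byte char #1 = E9 BF 99.
Offset 3: leading byte 0xE2 = 11100010 → 3-byte char #2 = E2 82 BF.
Offset 6: leading byte 0xD8 = 11011000 → 2-byte char #3 = D8 AA.
Offset 8: leading byte 0xE1 = 11100001 → 3-byte char #4 = E1 B4 80.
Offset 11: leading byte 0xEF = 11101111 → 3-byte char #5 = EF 83 8C.
Offset 14: leading byte 0xF2 = 11110010 → 4-byte char #6 = F2 A6 AE 9D.
Offset 18: leading byte 0xF2 = 11110010 → 4-byte char #7 = F2 A0 8B B5.
Leading byte 0xF2 = 11110010 matches 11110xxx → 4-byte sequence.
Byte 1: 0xF2 = 11110010, payload 010 (3 bits).
Byte 2: 0xA0 = 10100000 (10xxxxxx ✓), payload 100000.
Byte 3: 0x8B = 10001011 (10xxxxxx ✓), payload 001011.
Byte 4: 0xB5 = 10110101 (10xxxxxx ✓), payload 110101.
Concatenate: 010100000001011110101 = 0xA02F5 (21 bits → U+A02F5).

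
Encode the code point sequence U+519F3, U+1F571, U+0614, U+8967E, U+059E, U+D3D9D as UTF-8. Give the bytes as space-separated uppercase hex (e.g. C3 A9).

F1 91 A7 B3 F0 9F 95 B1 D8 94 F2 89 99 BE D6 9E F3 93 B6 9D

U+519F3: 4-byte form → F1 91 A7 B3.
U+1F571: 4-byte form → F0 9F 95 B1.
U+0614: 2-byte form → D8 94.
U+8967E: 4-byte form → F2 89 99 BE.
U+059E: 2-byte form → D6 9E.
U+D3D9D: 4-byte form → F3 93 B6 9D.
Concatenated (20 bytes): F1 91 A7 B3 F0 9F 95 B1 D8 94 F2 89 99 BE D6 9E F3 93 B6 9D.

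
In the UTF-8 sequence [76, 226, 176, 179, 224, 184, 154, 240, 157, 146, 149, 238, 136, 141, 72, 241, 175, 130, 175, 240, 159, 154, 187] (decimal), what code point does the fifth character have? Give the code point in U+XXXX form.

U+E20D

Offset 0: leading byte 0x4C = 01001100 → 1-byte char #1 = 4C.
Offset 1: leading byte 0xE2 = 11100010 → 3-byte char #2 = E2 B0 B3.
Offset 4: leading byte 0xE0 = 11100000 → 3-byte char #3 = E0 B8 9A.
Offset 7: leading byte 0xF0 = 11110000 → 4-byte char #4 = F0 9D 92 95.
Offset 11: leading byte 0xEE = 11101110 → 3-byte char #5 = EE 88 8D.
Leading byte 0xEE = 11101110 matches 1110xxxx → 3-byte sequence.
Byte 1: 0xEE = 11101110, payload 1110 (4 bits).
Byte 2: 0x88 = 10001000 (10xxxxxx ✓), payload 001000.
Byte 3: 0x8D = 10001101 (10xxxxxx ✓), payload 001101.
Concatenate: 1110001000001101 = 0xE20D (16 bits → U+E20D).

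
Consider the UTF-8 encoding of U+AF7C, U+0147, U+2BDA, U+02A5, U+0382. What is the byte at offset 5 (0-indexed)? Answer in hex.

0xE2

U+AF7C → 3-byte form EA BD BC at offsets 0–2.
U+0147 → 2-byte form C5 87 at offsets 3–4.
U+2BDA → 3-byte form E2 AF 9A at offsets 5–7.
Offset 5 falls in char 3's range; it's byte 1 of E2 AF 9A = 0xE2.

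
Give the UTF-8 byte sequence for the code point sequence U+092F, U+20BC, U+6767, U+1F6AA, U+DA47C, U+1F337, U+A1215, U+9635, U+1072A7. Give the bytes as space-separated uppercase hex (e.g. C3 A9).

E0 A4 AF E2 82 BC E6 9D A7 F0 9F 9A AA F3 9A 91 BC F0 9F 8C B7 F2 A1 88 95 E9 98 B5 F4 87 8A A7

U+092F: 3-byte form → E0 A4 AF.
U+20BC: 3-byte form → E2 82 BC.
U+6767: 3-byte form → E6 9D A7.
U+1F6AA: 4-byte form → F0 9F 9A AA.
U+DA47C: 4-byte form → F3 9A 91 BC.
U+1F337: 4-byte form → F0 9F 8C B7.
U+A1215: 4-byte form → F2 A1 88 95.
U+9635: 3-byte form → E9 98 B5.
U+1072A7: 4-byte form → F4 87 8A A7.
Concatenated (32 bytes): E0 A4 AF E2 82 BC E6 9D A7 F0 9F 9A AA F3 9A 91 BC F0 9F 8C B7 F2 A1 88 95 E9 98 B5 F4 87 8A A7.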